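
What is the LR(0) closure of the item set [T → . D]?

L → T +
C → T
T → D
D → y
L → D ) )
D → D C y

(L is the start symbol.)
To compute CLOSURE, for each item [A → α.Bβ] where B is a non-terminal, add [B → .γ] for all productions B → γ; repeat for the newly added items until nothing changes.

Start with: [T → . D]
  [T → . D] has the dot before D: add [D → . y], [D → . D C y]
No further items can be added.

CLOSURE = { [D → . D C y], [D → . y], [T → . D] }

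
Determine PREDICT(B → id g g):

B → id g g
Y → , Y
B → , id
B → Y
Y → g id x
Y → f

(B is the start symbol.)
{ 'id' }

PREDICT(B → id g g) = (FIRST(RHS) \ {ε}) ∪ (FOLLOW(B) if ε ∈ FIRST(RHS), i.e. RHS ⇒* ε)
FIRST(id g g) = { 'id' }
ε ∉ FIRST(id g g), so FOLLOW(B) is not added.
PREDICT(B → id g g) = { 'id' }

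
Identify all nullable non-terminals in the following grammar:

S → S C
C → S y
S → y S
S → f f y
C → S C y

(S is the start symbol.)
None

There are no ε-productions, so no non-terminal can derive ε.
No non-terminals are nullable.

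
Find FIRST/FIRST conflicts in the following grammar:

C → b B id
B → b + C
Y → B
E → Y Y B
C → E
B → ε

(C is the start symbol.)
Yes. C → b B id / C → E on { 'b' }

A FIRST/FIRST conflict occurs when two productions N → α and N → β for the same non-terminal have FIRST(α) ∩ FIRST(β) ≠ ∅ (with ε ∈ FIRST of a nullable right-hand side, so two nullable alternatives also conflict).

FIRST sets of the non-terminals at (or reachable through a nullable prefix from) the front of some alternative:
  FIRST(E) = { 'b', ε }

Productions for C:
  C → b B id: FIRST = { 'b' }
  C → E: FIRST = { 'b', ε }
Productions for B:
  B → b + C: FIRST = { 'b' }
  B → ε: FIRST = { ε }
Y, E have only one production, so no FIRST/FIRST conflict is possible there.

Conflict for C: C → b B id and C → E
  Overlap: { 'b' }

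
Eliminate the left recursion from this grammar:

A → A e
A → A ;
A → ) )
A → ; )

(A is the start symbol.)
A → ) ) A'
A → ; ) A'
A' → e A'
A' → ; A'
A' → ε

A is directly left-recursive. The standard transformation for
  A → A α₁ | ... | A α_m | β₁ | ... | β_n
is
  A  → β₁ A' | ... | β_n A'
  A' → α₁ A' | ... | α_m A' | ε

A → ) ) becomes A → ) ) A'
A → ; ) becomes A → ; ) A'
A → A e becomes A' → e A'
A → A ; becomes A' → ; A'
Add A' → ε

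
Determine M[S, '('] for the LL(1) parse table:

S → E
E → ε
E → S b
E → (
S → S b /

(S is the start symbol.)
S → E, S → S b /

To find M[S, '('], we find productions for S where '(' is in the predict set (PREDICT(N → α) = (FIRST(α) \ {ε}) ∪ (FOLLOW(N) if α ⇒* ε)).

Relevant sets:
  FIRST(E) = { '(', 'b', ε }
  FIRST(S) = { '(', 'b', ε }
  FOLLOW(S) = { $, 'b' }

S → E: PREDICT = { $, '(', 'b' }
  '(' is in predict set, so this production goes in M[S, '(']
S → S b /: PREDICT = { '(', 'b' }
  '(' is in predict set, so this production goes in M[S, '(']

M[S, '('] = S → E, S → S b /  (a multiply-defined cell — the grammar is not LL(1))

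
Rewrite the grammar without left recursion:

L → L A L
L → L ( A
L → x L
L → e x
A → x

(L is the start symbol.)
L → x L L'
L → e x L'
L' → A L L'
L' → ( A L'
L' → ε
A → x

L is directly left-recursive. The standard transformation for
  A → A α₁ | ... | A α_m | β₁ | ... | β_n
is
  A  → β₁ A' | ... | β_n A'
  A' → α₁ A' | ... | α_m A' | ε

L → x L becomes L → x L L'
L → e x becomes L → e x L'
L → L A L becomes L' → A L L'
L → L ( A becomes L' → ( A L'
Add L' → ε

Productions for other non-terminals are unchanged:
  A → x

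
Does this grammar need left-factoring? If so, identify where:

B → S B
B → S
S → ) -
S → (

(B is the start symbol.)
Left-factoring is needed when two productions for the same non-terminal
share a common prefix on the right-hand side.

Productions for B:
  B → S B
  B → S
Productions for S:
  S → ) -
  S → (

Found common prefix 'S' in productions for B

Answer: Yes, B has productions with common prefix 'S'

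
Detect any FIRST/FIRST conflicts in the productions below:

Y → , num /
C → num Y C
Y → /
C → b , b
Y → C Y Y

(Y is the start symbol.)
A FIRST/FIRST conflict occurs when two productions N → α and N → β for the same non-terminal have FIRST(α) ∩ FIRST(β) ≠ ∅ (with ε ∈ FIRST of a nullable right-hand side, so two nullable alternatives also conflict).

FIRST sets of the non-terminals at (or reachable through a nullable prefix from) the front of some alternative:
  FIRST(C) = { 'b', 'num' }

Productions for Y:
  Y → , num /: FIRST = { ',' }
  Y → /: FIRST = { '/' }
  Y → C Y Y: FIRST = { 'b', 'num' }
Productions for C:
  C → num Y C: FIRST = { 'num' }
  C → b , b: FIRST = { 'b' }

All alternatives of each non-terminal have pairwise disjoint FIRST sets.

Answer: No FIRST/FIRST conflicts.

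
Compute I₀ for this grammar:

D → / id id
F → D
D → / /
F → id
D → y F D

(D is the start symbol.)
First, augment the grammar with D' → D
I₀ = CLOSURE({ [D' → . D] }):
  [D' → . D] has the dot before D: add [D → . / id id], [D → . / /], [D → . y F D]
No further items can be added.

I₀ = { [D → . / /], [D → . / id id], [D → . y F D], [D' → . D] }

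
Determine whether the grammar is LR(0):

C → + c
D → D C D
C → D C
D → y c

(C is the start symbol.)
No. Shift-reduce conflict between [C → D C .] and [D → . y c]

A grammar is LR(0) if no state in the canonical LR(0) collection has:
  - both a shift item (dot before a terminal) and a complete item (shift-reduce conflict), or
  - two or more complete items (reduce-reduce conflict; the accept item [C' → C .] counts as a complete item here).

Augment with C' → C and build the canonical LR(0) collection (I0 = CLOSURE({[C' → . C]}), then GOTO on every symbol after a dot until no new states appear). It has 10 states:
  I0: { [C → . + c], [C → . D C], [C' → . C], [D → . D C D], [D → . y c] }  — shift
  I1: { [C → + . c] }  — shift
  I2: { [C' → C .] }  — accept
  I3: { [C → . + c], [C → . D C], [C → D . C], [D → . D C D], [D → . y c], [D → D . C D] }  — shift
  I4: { [D → y . c] }  — shift
  I5: { [D → y c .] }  — reduce
  I6: { [C → D C .], [D → . D C D], [D → . y c], [D → D C . D] }  — shift, reduce
  I7: { [C → . + c], [C → . D C], [D → . D C D], [D → . y c], [D → D . C D], [D → D C D .] }  — shift, reduce
  I8: { [D → . D C D], [D → . y c], [D → D C . D] }  — shift
  I9: { [C → + c .] }  — reduce

Conflict in state I6:
  Shift-reduce conflict between [C → D C .] and [D → . y c]
So the grammar is NOT LR(0).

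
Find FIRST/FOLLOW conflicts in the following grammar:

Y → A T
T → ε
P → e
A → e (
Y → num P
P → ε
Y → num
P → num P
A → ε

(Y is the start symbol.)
No FIRST/FOLLOW conflicts.

A FIRST/FOLLOW conflict occurs when a non-terminal N has a nullable alternative N → β (β ⇒* ε) and another alternative N → α with FIRST(α) ∩ FOLLOW(N) ≠ ∅: on such a lookahead the parser cannot decide between expanding α and letting N vanish via β.

Nullable non-terminals: A, P, T, Y.
FIRST sets used below: FIRST(A) = { 'e', ε }, FIRST(T) = { ε }

A: nullable alternative(s) A → ε; FOLLOW(A) = { $ }
  A → e (: FIRST \ {ε} = { 'e' } — disjoint from FOLLOW(A)
  A → ε: FIRST \ {ε} = { } — this is the only nullable alternative, skip

P: nullable alternative(s) P → ε; FOLLOW(P) = { $ }
  P → e: FIRST \ {ε} = { 'e' } — disjoint from FOLLOW(P)
  P → ε: FIRST \ {ε} = { } — this is the only nullable alternative, skip
  P → num P: FIRST \ {ε} = { 'num' } — disjoint from FOLLOW(P)
T has a nullable alternative but only one production, so nothing to check.

Y: nullable alternative(s) Y → A T; FOLLOW(Y) = { $ }
  Y → A T: FIRST \ {ε} = { 'e' } — this is the only nullable alternative, skip
  Y → num P: FIRST \ {ε} = { 'num' } — disjoint from FOLLOW(Y)
  Y → num: FIRST \ {ε} = { 'num' } — disjoint from FOLLOW(Y)

No FIRST/FOLLOW conflicts found.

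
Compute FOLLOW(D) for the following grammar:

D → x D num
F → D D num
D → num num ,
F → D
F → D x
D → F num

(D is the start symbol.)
{ $, 'num', 'x' }

D is the start symbol, so $ ∈ FOLLOW(D).
In D → x D num: D is followed by num, add FIRST(num) \ {ε} = { 'num' }
In F → D D num: D is followed by D num, add FIRST(D num) \ {ε} = { 'num', 'x' }
In F → D D num: D is followed by num, add FIRST(num) \ {ε} = { 'num' }
In F → D: D is at the end, add FOLLOW(F)
In F → D x: D is followed by x, add FIRST(x) \ {ε} = { 'x' }

The FOLLOW sets referred to above (computed the same way, to a fixed point):
  FOLLOW(F) = { 'num' }

Taking the union: FOLLOW(D) = { $, 'num', 'x' }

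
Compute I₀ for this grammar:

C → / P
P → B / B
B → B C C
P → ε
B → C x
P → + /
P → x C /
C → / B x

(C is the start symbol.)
{ [C → . / B x], [C → . / P], [C' → . C] }

First, augment the grammar with C' → C
I₀ = CLOSURE({ [C' → . C] }):
  [C' → . C] has the dot before C: add [C → . / P], [C → . / B x]
No further items can be added.

I₀ = { [C → . / B x], [C → . / P], [C' → . C] }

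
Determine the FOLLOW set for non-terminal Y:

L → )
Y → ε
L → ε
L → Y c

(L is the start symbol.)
In L → Y c: Y is followed by c, add FIRST(c) \ {ε} = { 'c' }

Taking the union: FOLLOW(Y) = { 'c' }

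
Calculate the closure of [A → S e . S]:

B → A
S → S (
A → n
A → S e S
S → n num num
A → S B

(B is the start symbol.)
{ [A → S e . S], [S → . S (], [S → . n num num] }

To compute CLOSURE, for each item [A → α.Bβ] where B is a non-terminal, add [B → .γ] for all productions B → γ; repeat for the newly added items until nothing changes.

Start with: [A → S e . S]
  [A → S e . S] has the dot before S: add [S → . S (], [S → . n num num]
No further items can be added.

CLOSURE = { [A → S e . S], [S → . S (], [S → . n num num] }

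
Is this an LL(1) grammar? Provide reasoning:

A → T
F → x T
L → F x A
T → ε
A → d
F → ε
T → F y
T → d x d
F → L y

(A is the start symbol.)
No. Predict set conflict for A: { 'd' }

A grammar is LL(1) if for each non-terminal N with multiple productions, the predict sets of those productions are pairwise disjoint, where PREDICT(N → α) = (FIRST(α) \ {ε}) ∪ (FOLLOW(N) if α ⇒* ε).

Relevant sets:
  FIRST(T) = { 'd', 'x', 'y', ε }
  FIRST(L) = { 'x' }
  FIRST(F) = { 'x', ε }
  FOLLOW(A) = { $, 'y' }
  FOLLOW(F) = { 'x', 'y' }
  FOLLOW(T) = { $, 'x', 'y' }

For A:
  PREDICT(A → T) = { $, 'd', 'x', 'y' }
  PREDICT(A → d) = { 'd' }
For F:
  PREDICT(F → x T) = { 'x' }
  PREDICT(F → ε) = { 'x', 'y' }
  PREDICT(F → L y) = { 'x' }
For T:
  PREDICT(T → ε) = { $, 'x', 'y' }
  PREDICT(T → F y) = { 'x', 'y' }
  PREDICT(T → d x d) = { 'd' }
L has a single production, so nothing to check there.

Conflict found: Predict set conflict for A: { 'd' }
The grammar is NOT LL(1).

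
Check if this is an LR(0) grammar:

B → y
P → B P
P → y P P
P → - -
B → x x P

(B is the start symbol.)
Augment with B' → B and build the canonical LR(0) collection (I0 = CLOSURE({[B' → . B]}), then GOTO on every symbol after a dot until no new states appear). It has 13 states:
  I0: { [B → . x x P], [B → . y], [B' → . B] }  — shift
  I1: { [B' → B .] }  — accept
  I2: { [B → x . x P] }  — shift
  I3: { [B → y .] }  — reduce
  I4: { [B → . x x P], [B → . y], [B → x x . P], [P → . - -], [P → . B P], [P → . y P P] }  — shift
  I5: { [P → - . -] }  — shift
  I6: { [B → . x x P], [B → . y], [P → . - -], [P → . B P], [P → . y P P], [P → B . P] }  — shift
  I7: { [B → x x P .] }  — reduce
  I8: { [B → . x x P], [B → . y], [B → y .], [P → . - -], [P → . B P], [P → . y P P], [P → y . P P] }  — shift, reduce
  I9: { [B → . x x P], [B → . y], [P → . - -], [P → . B P], [P → . y P P], [P → y P . P] }  — shift
  I10: { [P → y P P .] }  — reduce
  I11: { [P → B P .] }  — reduce
  I12: { [P → - - .] }  — reduce

Conflict in state I8:
  Shift-reduce conflict between [B → y .] and [B → . x x P]
So the grammar is NOT LR(0).

Answer: No. Shift-reduce conflict between [B → y .] and [B → . x x P]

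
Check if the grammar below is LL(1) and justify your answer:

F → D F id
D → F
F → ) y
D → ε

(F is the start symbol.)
Relevant sets:
  FIRST(D) = { ')', ε }
  FIRST(F) = { ')' }
  FOLLOW(D) = { ')' }

For F:
  PREDICT(F → D F id) = { ')' }
  PREDICT(F → ')' y) = { ')' }
For D:
  PREDICT(D → F) = { ')' }
  PREDICT(D → ε) = { ')' }

Conflict found: Predict set conflict for F: { ')' }
The grammar is NOT LL(1).

Answer: No. Predict set conflict for F: { ')' }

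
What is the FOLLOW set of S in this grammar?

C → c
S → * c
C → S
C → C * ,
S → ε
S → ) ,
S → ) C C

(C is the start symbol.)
{ $, ')', '*', 'c' }

To compute FOLLOW(S), find every occurrence of S on a right-hand side N → α S β: add FIRST(β) \ {ε}, and if β is empty or nullable also add FOLLOW(N). Iterate to a fixed point.

In C → S: S is at the end, add FOLLOW(C)

The FOLLOW sets referred to above (computed the same way, to a fixed point):
  FOLLOW(C) = { $, ')', '*', 'c' }

Taking the union: FOLLOW(S) = { $, ')', '*', 'c' }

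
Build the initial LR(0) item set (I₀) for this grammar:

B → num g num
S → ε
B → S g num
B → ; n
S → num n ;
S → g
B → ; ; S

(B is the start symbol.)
First, augment the grammar with B' → B
I₀ = CLOSURE({ [B' → . B] }):
  [B' → . B] has the dot before B: add [B → . num g num], [B → . S g num], [B → . ; n], [B → . ; ; S]
  [B → . S g num] has the dot before S: add [S → .], [S → . num n ;], [S → . g]
No further items can be added.

I₀ = { [B → . ; ; S], [B → . ; n], [B → . S g num], [B → . num g num], [B' → . B], [S → . g], [S → . num n ;], [S → .] }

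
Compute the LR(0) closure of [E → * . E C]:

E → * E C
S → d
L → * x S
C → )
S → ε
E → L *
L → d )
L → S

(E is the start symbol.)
{ [E → * . E C], [E → . * E C], [E → . L *], [L → . * x S], [L → . S], [L → . d )], [S → . d], [S → .] }

To compute CLOSURE, for each item [A → α.Bβ] where B is a non-terminal, add [B → .γ] for all productions B → γ; repeat for the newly added items until nothing changes.

Start with: [E → * . E C]
  [E → * . E C] has the dot before E: add [E → . * E C], [E → . L *]
  [E → . L *] has the dot before L: add [L → . * x S], [L → . d )], [L → . S]
  [L → . S] has the dot before S: add [S → . d], [S → .]
No further items can be added.

CLOSURE = { [E → * . E C], [E → . * E C], [E → . L *], [L → . * x S], [L → . S], [L → . d )], [S → . d], [S → .] }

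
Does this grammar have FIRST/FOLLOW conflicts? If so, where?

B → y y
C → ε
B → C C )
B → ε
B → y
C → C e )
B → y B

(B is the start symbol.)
A FIRST/FOLLOW conflict occurs when a non-terminal N has a nullable alternative N → β (β ⇒* ε) and another alternative N → α with FIRST(α) ∩ FOLLOW(N) ≠ ∅: on such a lookahead the parser cannot decide between expanding α and letting N vanish via β.

Nullable non-terminals: B, C.
FIRST sets used below: FIRST(C) = { 'e', ε }

B: nullable alternative(s) B → ε; FOLLOW(B) = { $ }
  B → y y: FIRST \ {ε} = { 'y' } — disjoint from FOLLOW(B)
  B → C C ): FIRST \ {ε} = { ')', 'e' } — disjoint from FOLLOW(B)
  B → ε: FIRST \ {ε} = { } — this is the only nullable alternative, skip
  B → y: FIRST \ {ε} = { 'y' } — disjoint from FOLLOW(B)
  B → y B: FIRST \ {ε} = { 'y' } — disjoint from FOLLOW(B)

C: nullable alternative(s) C → ε; FOLLOW(C) = { ')', 'e' }
  C → ε: FIRST \ {ε} = { } — this is the only nullable alternative, skip
  C → C e ): FIRST \ {ε} = { 'e' } — overlaps FOLLOW(C) on { 'e' }: CONFLICT

So the grammar has 1 FIRST/FOLLOW conflict (marked CONFLICT above).

Answer: Yes. C → C e ')' with FOLLOW(C) on { 'e' }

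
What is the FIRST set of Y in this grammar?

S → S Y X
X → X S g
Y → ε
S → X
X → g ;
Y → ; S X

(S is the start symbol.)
To compute FIRST(Y), examine every production with Y on the left-hand side, reading each right-hand side left to right until a non-nullable symbol is reached.

From Y → ε:
  - ε-production, so ε ∈ FIRST(Y)
From Y → ; S X:
  - ';' is a terminal: add ';' and stop

Collecting: FIRST(Y) = { ';', ε }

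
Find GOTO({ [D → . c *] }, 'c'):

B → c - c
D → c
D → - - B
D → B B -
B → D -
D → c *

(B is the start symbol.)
GOTO(I, 'c') = CLOSURE({ [A → αX.β] : [A → α.Xβ] ∈ I, X = 'c' })

Items with dot before 'c', with the dot advanced:
  [D → . c *] → [D → c . *]
Closure adds nothing (no advanced item has the dot before a non-terminal).

GOTO = { [D → c . *] }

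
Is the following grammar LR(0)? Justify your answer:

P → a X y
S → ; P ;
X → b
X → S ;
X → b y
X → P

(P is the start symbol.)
No. Shift-reduce conflict between [X → b .] and [X → b . y]

A grammar is LR(0) if no state in the canonical LR(0) collection has:
  - both a shift item (dot before a terminal) and a complete item (shift-reduce conflict), or
  - two or more complete items (reduce-reduce conflict; the accept item [P' → P .] counts as a complete item here).

Augment with P' → P and build the canonical LR(0) collection (I0 = CLOSURE({[P' → . P]}), then GOTO on every symbol after a dot until no new states appear). It has 13 states:
  I0: { [P → . a X y], [P' → . P] }  — shift
  I1: { [P' → P .] }  — accept
  I2: { [P → . a X y], [P → a . X y], [S → . ; P ;], [X → . P], [X → . S ;], [X → . b y], [X → . b] }  — shift
  I3: { [P → . a X y], [S → ; . P ;] }  — shift
  I4: { [X → P .] }  — reduce
  I5: { [X → S . ;] }  — shift
  I6: { [P → a X . y] }  — shift
  I7: { [X → b . y], [X → b .] }  — shift, reduce
  I8: { [X → b y .] }  — reduce
  I9: { [P → a X y .] }  — reduce
  I10: { [X → S ; .] }  — reduce
  I11: { [S → ; P . ;] }  — shift
  I12: { [S → ; P ; .] }  — reduce

Conflict in state I7:
  Shift-reduce conflict between [X → b .] and [X → b . y]
So the grammar is NOT LR(0).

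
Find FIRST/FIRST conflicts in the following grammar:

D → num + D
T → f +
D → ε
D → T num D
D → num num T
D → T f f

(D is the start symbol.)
Yes. D → num '+' D / D → num num T on { 'num' }; D → T num D / D → T f f on { 'f' }

FIRST sets of the non-terminals at (or reachable through a nullable prefix from) the front of some alternative:
  FIRST(T) = { 'f' }

Productions for D:
  D → num + D: FIRST = { 'num' }
  D → ε: FIRST = { ε }
  D → T num D: FIRST = { 'f' }
  D → num num T: FIRST = { 'num' }
  D → T f f: FIRST = { 'f' }
T has only one production, so no FIRST/FIRST conflict is possible there.

Conflict for D: D → num + D and D → num num T
  Overlap: { 'num' }
Conflict for D: D → T num D and D → T f f
  Overlap: { 'f' }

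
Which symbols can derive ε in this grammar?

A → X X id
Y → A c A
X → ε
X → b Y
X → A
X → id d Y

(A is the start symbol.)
A non-terminal is nullable if it can derive ε (the empty string): either it has an ε-production, or it has a production whose right-hand side consists entirely of nullable non-terminals.

ε-productions: X → ε
So X is immediately nullable.
No further non-terminal can be added: every production for the remaining non-terminals contains a terminal or a non-nullable non-terminal.
Nullable = { 'X' }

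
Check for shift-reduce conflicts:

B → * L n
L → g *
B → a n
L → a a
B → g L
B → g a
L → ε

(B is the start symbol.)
A shift-reduce conflict occurs when an LR(0) state has both:
  - a complete (reduce) item [A → α .] (dot at the end), and
  - a shift item [B → β . c γ] (dot before a terminal).

Augment with B' → B and build the canonical LR(0) collection (I0 = CLOSURE({[B' → . B]}), then GOTO on every symbol after a dot until no new states appear). It has 14 states:
  I0: { [B → . * L n], [B → . a n], [B → . g L], [B → . g a], [B' → . B] }  — shift
  I1: { [B → * . L n], [L → . a a], [L → . g *], [L → .] }  — shift, reduce
  I2: { [B' → B .] }  — accept
  I3: { [B → a . n] }  — shift
  I4: { [B → g . L], [B → g . a], [L → . a a], [L → . g *], [L → .] }  — shift, reduce
  I5: { [B → g L .] }  — reduce
  I6: { [B → g a .], [L → a . a] }  — shift, reduce
  I7: { [L → g . *] }  — shift
  I8: { [L → g * .] }  — reduce
  I9: { [L → a a .] }  — reduce
  I10: { [B → a n .] }  — reduce
  I11: { [B → * L . n] }  — shift
  I12: { [L → a . a] }  — shift
  I13: { [B → * L n .] }  — reduce

I1 contains reduce item [L → .] and shift items [L → . a a], [L → . g *] — shift-reduce conflict.
I4 contains reduce item [L → .] and shift items [B → g . a], [L → . a a], [L → . g *] — shift-reduce conflict.
I6 contains reduce item [B → g a .] and shift item [L → a . a] — shift-reduce conflict.

Answer: Yes — I1: [L → .] vs [L → . a a]; I4: [L → .] vs [B → g . a]; I6: [B → g a .] vs [L → a . a]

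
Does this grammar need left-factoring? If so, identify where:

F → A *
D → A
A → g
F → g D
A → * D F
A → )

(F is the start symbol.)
No, left-factoring is not needed

Left-factoring is needed when two productions for the same non-terminal
share a common prefix on the right-hand side.

Productions for F:
  F → A *
  F → g D
Productions for A:
  A → g
  A → * D F
  A → )

No common prefixes found.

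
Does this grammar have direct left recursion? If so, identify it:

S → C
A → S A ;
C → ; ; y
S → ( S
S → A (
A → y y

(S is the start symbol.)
No direct left recursion

Direct left recursion occurs when N → N α for some non-terminal N (the right-hand side begins with the left-hand side itself).

S → C: starts with C
A → S A ;: starts with S
C → ; ; y: starts with ';'
S → ( S: starts with '('
S → A (: starts with A
A → y y: starts with y

No direct left recursion found.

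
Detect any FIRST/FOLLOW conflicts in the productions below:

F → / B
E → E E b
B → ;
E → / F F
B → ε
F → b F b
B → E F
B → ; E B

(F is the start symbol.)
A FIRST/FOLLOW conflict occurs when a non-terminal N has a nullable alternative N → β (β ⇒* ε) and another alternative N → α with FIRST(α) ∩ FOLLOW(N) ≠ ∅: on such a lookahead the parser cannot decide between expanding α and letting N vanish via β.

Nullable non-terminals: B.
FIRST sets used below: FIRST(E) = { '/' }

B: nullable alternative(s) B → ε; FOLLOW(B) = { $, '/', ';', 'b' }
  B → ;: FIRST \ {ε} = { ';' } — overlaps FOLLOW(B) on { ';' }: CONFLICT
  B → ε: FIRST \ {ε} = { } — this is the only nullable alternative, skip
  B → E F: FIRST \ {ε} = { '/' } — overlaps FOLLOW(B) on { '/' }: CONFLICT
  B → ; E B: FIRST \ {ε} = { ';' } — overlaps FOLLOW(B) on { ';' }: CONFLICT

E, F have no nullable alternative, so no FIRST/FOLLOW check is needed there.

So the grammar has 3 FIRST/FOLLOW conflicts (marked CONFLICT above).

Answer: Yes. B → ';' with FOLLOW(B) on { ';' }; B → E F with FOLLOW(B) on { '/' }; B → ';' E B with FOLLOW(B) on { ';' }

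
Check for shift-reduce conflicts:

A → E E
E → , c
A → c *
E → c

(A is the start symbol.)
Yes — I4: [E → c .] vs [A → c . *]

Augment with A' → A and build the canonical LR(0) collection (I0 = CLOSURE({[A' → . A]}), then GOTO on every symbol after a dot until no new states appear). It has 9 states:
  I0: { [A → . E E], [A → . c *], [A' → . A], [E → . , c], [E → . c] }  — shift
  I1: { [E → , . c] }  — shift
  I2: { [A' → A .] }  — accept
  I3: { [A → E . E], [E → . , c], [E → . c] }  — shift
  I4: { [A → c . *], [E → c .] }  — shift, reduce
  I5: { [A → c * .] }  — reduce
  I6: { [A → E E .] }  — reduce
  I7: { [E → c .] }  — reduce
  I8: { [E → , c .] }  — reduce

I4 contains reduce item [E → c .] and shift item [A → c . *] — shift-reduce conflict.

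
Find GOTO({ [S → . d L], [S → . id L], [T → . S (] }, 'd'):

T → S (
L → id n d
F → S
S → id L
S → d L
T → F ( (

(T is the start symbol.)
{ [L → . id n d], [S → d . L] }

GOTO(I, 'd') = CLOSURE({ [A → αX.β] : [A → α.Xβ] ∈ I, X = 'd' })

Items with dot before 'd', with the dot advanced:
  [S → . d L] → [S → d . L]
Closure of the advanced items:
  [S → d . L] has the dot before L: add [L → . id n d]

GOTO = { [L → . id n d], [S → d . L] }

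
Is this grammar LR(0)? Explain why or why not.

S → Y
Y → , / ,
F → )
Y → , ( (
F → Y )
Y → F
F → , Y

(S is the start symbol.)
No. Shift-reduce conflict between [S → Y .] and [F → Y . )]

A grammar is LR(0) if no state in the canonical LR(0) collection has:
  - both a shift item (dot before a terminal) and a complete item (shift-reduce conflict), or
  - two or more complete items (reduce-reduce conflict; the accept item [S' → S .] counts as a complete item here).

Augment with S' → S and build the canonical LR(0) collection (I0 = CLOSURE({[S' → . S]}), then GOTO on every symbol after a dot until no new states appear). It has 12 states:
  I0: { [F → . )], [F → . , Y], [F → . Y )], [S → . Y], [S' → . S], [Y → . , ( (], [Y → . , / ,], [Y → . F] }  — shift
  I1: { [F → ) .] }  — reduce
  I2: { [F → , . Y], [F → . )], [F → . , Y], [F → . Y )], [Y → , . ( (], [Y → , . / ,], [Y → . , ( (], [Y → . , / ,], [Y → . F] }  — shift
  I3: { [Y → F .] }  — reduce
  I4: { [S' → S .] }  — accept
  I5: { [F → Y . )], [S → Y .] }  — shift, reduce
  I6: { [F → Y ) .] }  — reduce
  I7: { [Y → , ( . (] }  — shift
  I8: { [Y → , / . ,] }  — shift
  I9: { [F → , Y .], [F → Y . )] }  — shift, reduce
  I10: { [Y → , / , .] }  — reduce
  I11: { [Y → , ( ( .] }  — reduce

Conflict in state I5:
  Shift-reduce conflict between [S → Y .] and [F → Y . )]
So the grammar is NOT LR(0).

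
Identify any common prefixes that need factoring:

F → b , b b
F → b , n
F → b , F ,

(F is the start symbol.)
Left-factoring is needed when two productions for the same non-terminal
share a common prefix on the right-hand side.

Productions for F:
  F → b , b b
  F → b , n
  F → b , F ,

Found common prefix 'b ,' in productions for F

Answer: Yes, F has productions with common prefix 'b ,'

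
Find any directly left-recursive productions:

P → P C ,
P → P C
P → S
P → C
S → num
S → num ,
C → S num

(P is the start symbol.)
Yes, P is left-recursive

Direct left recursion occurs when N → N α for some non-terminal N (the right-hand side begins with the left-hand side itself).

P → P C ,: LEFT RECURSIVE (starts with P)
P → P C: LEFT RECURSIVE (starts with P)
P → S: starts with S
P → C: starts with C
S → num: starts with num
S → num ,: starts with num
C → S num: starts with S

The grammar has direct left recursion on: P.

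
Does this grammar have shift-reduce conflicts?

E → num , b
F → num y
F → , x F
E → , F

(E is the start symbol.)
A shift-reduce conflict occurs when an LR(0) state has both:
  - a complete (reduce) item [A → α .] (dot at the end), and
  - a shift item [B → β . c γ] (dot before a terminal).

Augment with E' → E and build the canonical LR(0) collection (I0 = CLOSURE({[E' → . E]}), then GOTO on every symbol after a dot until no new states appear). It has 12 states:
  I0: { [E → . , F], [E → . num , b], [E' → . E] }  — shift
  I1: { [E → , . F], [F → . , x F], [F → . num y] }  — shift
  I2: { [E' → E .] }  — accept
  I3: { [E → num . , b] }  — shift
  I4: { [E → num , . b] }  — shift
  I5: { [E → num , b .] }  — reduce
  I6: { [F → , . x F] }  — shift
  I7: { [E → , F .] }  — reduce
  I8: { [F → num . y] }  — shift
  I9: { [F → num y .] }  — reduce
  I10: { [F → , x . F], [F → . , x F], [F → . num y] }  — shift
  I11: { [F → , x F .] }  — reduce

No state contains both a complete item and a shift item.

Answer: No shift-reduce conflicts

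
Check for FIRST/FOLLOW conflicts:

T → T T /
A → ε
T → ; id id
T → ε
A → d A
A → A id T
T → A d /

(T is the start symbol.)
A FIRST/FOLLOW conflict occurs when a non-terminal N has a nullable alternative N → β (β ⇒* ε) and another alternative N → α with FIRST(α) ∩ FOLLOW(N) ≠ ∅: on such a lookahead the parser cannot decide between expanding α and letting N vanish via β.

Nullable non-terminals: A, T.
FIRST sets used below: FIRST(A) = { 'd', 'id', ε }, FIRST(T) = { '/', ';', 'd', 'id', ε }

A: nullable alternative(s) A → ε; FOLLOW(A) = { 'd', 'id' }
  A → ε: FIRST \ {ε} = { } — this is the only nullable alternative, skip
  A → d A: FIRST \ {ε} = { 'd' } — overlaps FOLLOW(A) on { 'd' }: CONFLICT
  A → A id T: FIRST \ {ε} = { 'd', 'id' } — overlaps FOLLOW(A) on { 'd', 'id' }: CONFLICT

T: nullable alternative(s) T → ε; FOLLOW(T) = { $, '/', ';', 'd', 'id' }
  T → T T /: FIRST \ {ε} = { '/', ';', 'd', 'id' } — overlaps FOLLOW(T) on { '/', ';', 'd', 'id' }: CONFLICT
  T → ; id id: FIRST \ {ε} = { ';' } — overlaps FOLLOW(T) on { ';' }: CONFLICT
  T → ε: FIRST \ {ε} = { } — this is the only nullable alternative, skip
  T → A d /: FIRST \ {ε} = { 'd', 'id' } — overlaps FOLLOW(T) on { 'd', 'id' }: CONFLICT

So the grammar has 5 FIRST/FOLLOW conflicts (marked CONFLICT above).

Answer: Yes. T → T T '/' with FOLLOW(T) on { '/', ';', 'd', 'id' }; T → ';' id id with FOLLOW(T) on { ';' }; T → A d '/' with FOLLOW(T) on { 'd', 'id' }; A → d A with FOLLOW(A) on { 'd' }; A → A id T with FOLLOW(A) on { 'd', 'id' }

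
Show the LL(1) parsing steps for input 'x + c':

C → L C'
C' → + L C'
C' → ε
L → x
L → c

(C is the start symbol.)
Stack is shown with the top on the left.

Stack     Input    Action
-------------------------
C $       x + c $  output C → L C'
L C' $    x + c $  output L → x
x C' $    x + c $  match 'x'
C' $      + c $    output C' → + L C'
+ L C' $  + c $    match '+'
L C' $    c $      output L → c
c C' $    c $      match 'c'
C' $      $        output C' → ε
$         $        accept

The string is accepted.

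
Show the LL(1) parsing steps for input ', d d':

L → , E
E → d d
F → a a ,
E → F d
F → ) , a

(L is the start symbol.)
LL(1) parsing maintains a stack (initially the start symbol over $) and the input. At each step: if the stack top is a terminal, match it against the current input token; if it is a non-terminal N, replace it with the RHS of M[N, lookahead] (the unique production whose predict set contains the lookahead).

Stack is shown with the top on the left.

Stack  Input    Action
----------------------
L $    , d d $  output L → , E
, E $  , d d $  match ','
E $    d d $    output E → d d
d d $  d d $    match 'd'
d $    d $      match 'd'
$      $        accept

The string is accepted.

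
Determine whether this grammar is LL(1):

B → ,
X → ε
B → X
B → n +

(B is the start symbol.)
Yes, the grammar is LL(1).

Relevant sets:
  FIRST(X) = { ε }
  FOLLOW(B) = { $ }

For B:
  PREDICT(B → ',') = { ',' }
  PREDICT(B → X) = { $ }
  PREDICT(B → n '+') = { 'n' }
X has a single production, so nothing to check there.

All predict sets are disjoint. The grammar IS LL(1).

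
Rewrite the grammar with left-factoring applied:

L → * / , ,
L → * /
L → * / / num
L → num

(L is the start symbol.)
Left-factoring transforms A → αβ₁ | αβ₂ into A → αA' and A' → β₁ | β₂
(α is the longest common prefix among the alternatives). Repeat until
no nonterminal has two alternatives with a common prefix.

Round 1: L has alternatives sharing prefix '* /'. Introduce L': L → * / L'
  Add: L' → , ,
  Add: L' → ε
  Add: L' → / num

No remaining common prefixes — done.

Resulting grammar:
L → * / L'
L' → , ,
L' → ε
L' → / num
L → num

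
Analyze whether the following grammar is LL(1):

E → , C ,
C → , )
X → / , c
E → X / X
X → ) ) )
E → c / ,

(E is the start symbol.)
Relevant sets:
  FIRST(X) = { ')', '/' }

For E:
  PREDICT(E → ',' C ',') = { ',' }
  PREDICT(E → X '/' X) = { ')', '/' }
  PREDICT(E → c '/' ',') = { 'c' }
For X:
  PREDICT(X → '/' ',' c) = { '/' }
  PREDICT(X → ')' ')' ')') = { ')' }
C has a single production, so nothing to check there.

All predict sets are disjoint. The grammar IS LL(1).

Answer: Yes, the grammar is LL(1).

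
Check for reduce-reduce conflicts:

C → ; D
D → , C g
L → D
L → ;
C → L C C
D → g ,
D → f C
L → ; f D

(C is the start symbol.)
Yes — I14: [L → ; f D .] vs [L → D .]

Augment with C' → C and build the canonical LR(0) collection (I0 = CLOSURE({[C' → . C]}), then GOTO on every symbol after a dot until no new states appear). It has 17 states:
  I0: { [C → . ; D], [C → . L C C], [C' → . C], [D → . , C g], [D → . f C], [D → . g ,], [L → . ; f D], [L → . ;], [L → . D] }  — shift
  I1: { [C → . ; D], [C → . L C C], [D → , . C g], [D → . , C g], [D → . f C], [D → . g ,], [L → . ; f D], [L → . ;], [L → . D] }  — shift
  I2: { [C → ; . D], [D → . , C g], [D → . f C], [D → . g ,], [L → ; . f D], [L → ; .] }  — shift, reduce
  I3: { [C' → C .] }  — accept
  I4: { [L → D .] }  — reduce
  I5: { [C → . ; D], [C → . L C C], [C → L . C C], [D → . , C g], [D → . f C], [D → . g ,], [L → . ; f D], [L → . ;], [L → . D] }  — shift
  I6: { [C → . ; D], [C → . L C C], [D → . , C g], [D → . f C], [D → . g ,], [D → f . C], [L → . ; f D], [L → . ;], [L → . D] }  — shift
  I7: { [D → g . ,] }  — shift
  I8: { [D → g , .] }  — reduce
  I9: { [D → f C .] }  — reduce
  I10: { [C → . ; D], [C → . L C C], [C → L C . C], [D → . , C g], [D → . f C], [D → . g ,], [L → . ; f D], [L → . ;], [L → . D] }  — shift
  I11: { [C → L C C .] }  — reduce
  I12: { [C → ; D .] }  — reduce
  I13: { [C → . ; D], [C → . L C C], [D → . , C g], [D → . f C], [D → . g ,], [D → f . C], [L → . ; f D], [L → . ;], [L → . D], [L → ; f . D] }  — shift
  I14: { [L → ; f D .], [L → D .] }  — 2 reduces
  I15: { [D → , C . g] }  — shift
  I16: { [D → , C g .] }  — reduce

I14 contains complete items [L → ; f D .], [L → D .] — reduce-reduce conflict.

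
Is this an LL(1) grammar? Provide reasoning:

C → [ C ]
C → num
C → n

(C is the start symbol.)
Yes, the grammar is LL(1).

A grammar is LL(1) if for each non-terminal N with multiple productions, the predict sets of those productions are pairwise disjoint, where PREDICT(N → α) = (FIRST(α) \ {ε}) ∪ (FOLLOW(N) if α ⇒* ε).

For C:
  PREDICT(C → '[' C ']') = { '[' }
  PREDICT(C → num) = { 'num' }
  PREDICT(C → n) = { 'n' }

All predict sets are disjoint. The grammar IS LL(1).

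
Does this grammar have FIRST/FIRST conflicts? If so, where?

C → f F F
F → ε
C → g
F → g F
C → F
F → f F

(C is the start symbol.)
Yes. C → f F F / C → F on { 'f' }; C → g / C → F on { 'g' }

FIRST sets of the non-terminals at (or reachable through a nullable prefix from) the front of some alternative:
  FIRST(F) = { 'f', 'g', ε }

Productions for C:
  C → f F F: FIRST = { 'f' }
  C → g: FIRST = { 'g' }
  C → F: FIRST = { 'f', 'g', ε }
Productions for F:
  F → ε: FIRST = { ε }
  F → g F: FIRST = { 'g' }
  F → f F: FIRST = { 'f' }

Conflict for C: C → f F F and C → F
  Overlap: { 'f' }
Conflict for C: C → g and C → F
  Overlap: { 'g' }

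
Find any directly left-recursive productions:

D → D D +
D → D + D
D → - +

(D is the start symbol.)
D → D D +: LEFT RECURSIVE (starts with D)
D → D + D: LEFT RECURSIVE (starts with D)
D → - +: starts with '-'

The grammar has direct left recursion on: D.

Answer: Yes, D is left-recursive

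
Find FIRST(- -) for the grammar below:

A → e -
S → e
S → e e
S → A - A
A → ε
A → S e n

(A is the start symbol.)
{ '-' }

To compute FIRST(- -), process the symbols left to right:
Symbol - is a terminal. Add '-' and stop.
FIRST(- -) = { '-' }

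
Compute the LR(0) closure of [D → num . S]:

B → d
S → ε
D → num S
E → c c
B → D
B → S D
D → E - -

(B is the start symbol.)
{ [D → num . S], [S → .] }

To compute CLOSURE, for each item [A → α.Bβ] where B is a non-terminal, add [B → .γ] for all productions B → γ; repeat for the newly added items until nothing changes.

Start with: [D → num . S]
  [D → num . S] has the dot before S: add [S → .]
No further items can be added.

CLOSURE = { [D → num . S], [S → .] }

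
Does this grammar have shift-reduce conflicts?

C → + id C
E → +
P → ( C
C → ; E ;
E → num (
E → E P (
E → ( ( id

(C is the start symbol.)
No shift-reduce conflicts

A shift-reduce conflict occurs when an LR(0) state has both:
  - a complete (reduce) item [A → α .] (dot at the end), and
  - a shift item [B → β . c γ] (dot before a terminal).

Augment with C' → C and build the canonical LR(0) collection (I0 = CLOSURE({[C' → . C]}), then GOTO on every symbol after a dot until no new states appear). It has 18 states:
  I0: { [C → . + id C], [C → . ; E ;], [C' → . C] }  — shift
  I1: { [C → + . id C] }  — shift
  I2: { [C → ; . E ;], [E → . ( ( id], [E → . +], [E → . E P (], [E → . num (] }  — shift
  I3: { [C' → C .] }  — accept
  I4: { [E → ( . ( id] }  — shift
  I5: { [E → + .] }  — reduce
  I6: { [C → ; E . ;], [E → E . P (], [P → . ( C] }  — shift
  I7: { [E → num . (] }  — shift
  I8: { [E → num ( .] }  — reduce
  I9: { [C → . + id C], [C → . ; E ;], [P → ( . C] }  — shift
  I10: { [C → ; E ; .] }  — reduce
  I11: { [E → E P . (] }  — shift
  I12: { [E → E P ( .] }  — reduce
  I13: { [P → ( C .] }  — reduce
  I14: { [E → ( ( . id] }  — shift
  I15: { [E → ( ( id .] }  — reduce
  I16: { [C → + id . C], [C → . + id C], [C → . ; E ;] }  — shift
  I17: { [C → + id C .] }  — reduce

No state contains both a complete item and a shift item.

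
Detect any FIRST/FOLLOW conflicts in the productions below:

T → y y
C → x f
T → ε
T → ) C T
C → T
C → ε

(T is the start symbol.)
A FIRST/FOLLOW conflict occurs when a non-terminal N has a nullable alternative N → β (β ⇒* ε) and another alternative N → α with FIRST(α) ∩ FOLLOW(N) ≠ ∅: on such a lookahead the parser cannot decide between expanding α and letting N vanish via β.

Nullable non-terminals: C, T.
FIRST sets used below: FIRST(T) = { ')', 'y', ε }

C: nullable alternative(s) C → T, C → ε; FOLLOW(C) = { $, ')', 'y' }
  C → x f: FIRST \ {ε} = { 'x' } — disjoint from FOLLOW(C)
  C → T: FIRST \ {ε} = { ')', 'y' } — overlaps FOLLOW(C) on { ')', 'y' }: CONFLICT
  C → ε: FIRST \ {ε} = { } — disjoint from FOLLOW(C)

T: nullable alternative(s) T → ε; FOLLOW(T) = { $, ')', 'y' }
  T → y y: FIRST \ {ε} = { 'y' } — overlaps FOLLOW(T) on { 'y' }: CONFLICT
  T → ε: FIRST \ {ε} = { } — this is the only nullable alternative, skip
  T → ) C T: FIRST \ {ε} = { ')' } — overlaps FOLLOW(T) on { ')' }: CONFLICT

So the grammar has 3 FIRST/FOLLOW conflicts (marked CONFLICT above).

Answer: Yes. T → y y with FOLLOW(T) on { 'y' }; T → ')' C T with FOLLOW(T) on { ')' }; C → T with FOLLOW(C) on { ')', 'y' }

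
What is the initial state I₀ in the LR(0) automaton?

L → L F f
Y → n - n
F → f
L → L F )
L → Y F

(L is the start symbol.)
{ [L → . L F )], [L → . L F f], [L → . Y F], [L' → . L], [Y → . n - n] }

First, augment the grammar with L' → L
I₀ = CLOSURE({ [L' → . L] }):
  [L' → . L] has the dot before L: add [L → . L F f], [L → . L F )], [L → . Y F]
  [L → . Y F] has the dot before Y: add [Y → . n - n]
No further items can be added.

I₀ = { [L → . L F )], [L → . L F f], [L → . Y F], [L' → . L], [Y → . n - n] }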